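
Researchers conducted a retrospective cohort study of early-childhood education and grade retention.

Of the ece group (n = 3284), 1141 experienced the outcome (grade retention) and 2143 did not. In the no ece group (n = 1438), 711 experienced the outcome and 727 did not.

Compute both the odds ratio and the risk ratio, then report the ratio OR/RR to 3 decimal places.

From the description: a = 1141, b = 2143, c = 711, d = 727.
OR = (1141·727)/(2143·711) = 829507/1523673 = 0.54441
Risk in exposed = 1141/3284 = 0.34744; risk in unexposed = 711/1438 = 0.49444; RR = 0.70270
OR/RR = 0.54441 / 0.70270 = 0.77474
The outcome is not rare, so the OR lies further from 1 than the RR.

0.775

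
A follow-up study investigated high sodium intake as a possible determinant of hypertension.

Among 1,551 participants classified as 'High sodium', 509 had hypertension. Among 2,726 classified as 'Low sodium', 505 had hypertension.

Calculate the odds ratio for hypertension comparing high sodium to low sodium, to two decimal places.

2.15

From the description: a = 509, b = 1042, c = 505, d = 2221.
OR = (a·d)/(b·c) = (509 × 2221) / (1042 × 505) = 1130489 / 526210 = 2.14836
The odds of hypertension are about 2.15 times as high in the high sodium group.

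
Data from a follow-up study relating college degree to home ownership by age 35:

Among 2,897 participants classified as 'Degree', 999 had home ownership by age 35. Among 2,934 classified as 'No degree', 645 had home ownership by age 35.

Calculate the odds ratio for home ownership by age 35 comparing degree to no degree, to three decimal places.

1.868

From the description: a = 999, b = 1898, c = 645, d = 2289.
OR = (a·d)/(b·c) = (999 × 2289) / (1898 × 645) = 2286711 / 1224210 = 1.86791
The odds of home ownership by age 35 are about 1.87 times as high in the degree group.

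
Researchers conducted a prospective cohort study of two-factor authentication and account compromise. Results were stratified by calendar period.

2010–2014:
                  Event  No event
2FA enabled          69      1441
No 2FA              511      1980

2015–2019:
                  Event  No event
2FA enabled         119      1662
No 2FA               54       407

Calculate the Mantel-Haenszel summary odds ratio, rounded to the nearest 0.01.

OR_MH = Σ(aᵢdᵢ/nᵢ) / Σ(bᵢcᵢ/nᵢ), where nᵢ is the stratum total.
Stratum 1 (2010–2014): n = 4001; a·d/n = 69·1980/4001 = 34.1465; b·c/n = 1441·511/4001 = 184.0417
Stratum 2 (2015–2019): n = 2242; a·d/n = 119·407/2242 = 21.6026; b·c/n = 1662·54/2242 = 40.0303
OR_MH = (34.1465 + 21.6026) / (184.0417 + 40.0303) = 55.7491 / 224.0721 = 0.24880

0.25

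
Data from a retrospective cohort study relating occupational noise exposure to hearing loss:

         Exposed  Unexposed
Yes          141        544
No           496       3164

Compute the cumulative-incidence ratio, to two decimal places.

Reading the table with exposure as columns: a = 141 (Exposed, case), b = 496 (Exposed, non-case), c = 544 (Unexposed, case), d = 3164.
Risk in exposed = 141/637 = 0.22135; risk in unexposed = 544/3708 = 0.14671.
RR = 0.22135 / 0.14671 = 1.50876
The risk among the exposed is 1.51 times that among the unexposed.

1.51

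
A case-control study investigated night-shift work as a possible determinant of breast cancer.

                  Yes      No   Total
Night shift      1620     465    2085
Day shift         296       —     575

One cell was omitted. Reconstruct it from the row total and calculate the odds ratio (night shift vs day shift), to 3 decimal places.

The missing cell is in the unexposed row: 575 − 296 = 279.
So a = 1620, b = 465, c = 296, d = 279.
OR = (a·d)/(b·c) = (1620 × 279) / (465 × 296) = 451980 / 137640 = 3.28378

3.284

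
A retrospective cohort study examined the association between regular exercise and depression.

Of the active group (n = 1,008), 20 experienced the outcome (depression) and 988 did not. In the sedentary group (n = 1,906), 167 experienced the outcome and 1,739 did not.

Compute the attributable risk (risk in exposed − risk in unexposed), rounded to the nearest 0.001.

From the description: a = 20, b = 988, c = 167, d = 1739.
Risk in exposed = 20/1008 = 0.019841; risk in unexposed = 167/1906 = 0.087618.
Risk difference = 0.019841 − 0.087618 = -0.067777

-0.068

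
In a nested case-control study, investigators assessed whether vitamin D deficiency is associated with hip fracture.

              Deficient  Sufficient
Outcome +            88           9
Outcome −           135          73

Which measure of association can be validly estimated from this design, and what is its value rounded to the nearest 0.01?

5.29

Reading the table with exposure as columns: a = 88 (Deficient, case), b = 135 (Deficient, non-case), c = 9 (Sufficient, case), d = 73.
This is a nested case-control study: participants were sampled on outcome status, so risks in the source population cannot be estimated directly — relative risk is not valid here. The odds ratio is the appropriate measure.
OR = (a·d)/(b·c) = (88 × 73) / (135 × 9) = 6424 / 1215 = 5.28724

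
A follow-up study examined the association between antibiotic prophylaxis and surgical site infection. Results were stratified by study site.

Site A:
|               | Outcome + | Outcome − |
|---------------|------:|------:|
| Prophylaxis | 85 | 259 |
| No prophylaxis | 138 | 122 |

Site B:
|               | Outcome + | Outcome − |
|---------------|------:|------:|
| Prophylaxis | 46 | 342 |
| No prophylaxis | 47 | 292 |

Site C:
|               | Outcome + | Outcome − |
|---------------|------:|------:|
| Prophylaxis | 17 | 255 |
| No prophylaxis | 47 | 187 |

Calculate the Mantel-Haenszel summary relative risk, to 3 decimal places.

0.511

RR_MH = Σ(aᵢ·n₀ᵢ/nᵢ) / Σ(cᵢ·n₁ᵢ/nᵢ), with n₁ᵢ = aᵢ+bᵢ (exposed), n₀ᵢ = cᵢ+dᵢ (unexposed), nᵢ = n₁ᵢ+n₀ᵢ.
Stratum 1 (Site A): n₁ = 344, n₀ = 260, n = 604; a·n₀/n = 85·260/604 = 36.5894; c·n₁/n = 138·344/604 = 78.5960
Stratum 2 (Site B): n₁ = 388, n₀ = 339, n = 727; a·n₀/n = 46·339/727 = 21.4498; c·n₁/n = 47·388/727 = 25.0839
Stratum 3 (Site C): n₁ = 272, n₀ = 234, n = 506; a·n₀/n = 17·234/506 = 7.8617; c·n₁/n = 47·272/506 = 25.2648
RR_MH = (36.5894 + 21.4498 + 7.8617) / (78.5960 + 25.0839 + 25.2648) = 65.9009 / 128.9448 = 0.51108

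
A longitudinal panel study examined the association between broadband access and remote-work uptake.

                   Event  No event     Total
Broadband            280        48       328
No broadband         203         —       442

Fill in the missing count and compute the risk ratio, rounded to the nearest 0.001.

The missing cell is in the unexposed row: 442 − 203 = 239.
So a = 280, b = 48, c = 203, d = 239.
RR = [a/(a+b)] / [c/(c+d)] = (280/328) / (203/442) = 0.85366/0.45928 = 1.85870

1.859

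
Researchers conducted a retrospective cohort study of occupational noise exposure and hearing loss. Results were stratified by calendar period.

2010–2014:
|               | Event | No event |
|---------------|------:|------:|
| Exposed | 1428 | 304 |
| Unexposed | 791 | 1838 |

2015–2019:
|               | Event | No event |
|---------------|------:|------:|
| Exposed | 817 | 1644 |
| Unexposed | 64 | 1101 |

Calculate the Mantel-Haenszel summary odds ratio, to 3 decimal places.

10.099

OR_MH = Σ(aᵢdᵢ/nᵢ) / Σ(bᵢcᵢ/nᵢ), where nᵢ is the stratum total.
Stratum 1 (2010–2014): n = 4361; a·d/n = 1428·1838/4361 = 601.8491; b·c/n = 304·791/4361 = 55.1396
Stratum 2 (2015–2019): n = 3626; a·d/n = 817·1101/3626 = 248.0742; b·c/n = 1644·64/3626 = 29.0171
OR_MH = (601.8491 + 248.0742) / (55.1396 + 29.0171) = 849.9233 / 84.1567 = 10.09929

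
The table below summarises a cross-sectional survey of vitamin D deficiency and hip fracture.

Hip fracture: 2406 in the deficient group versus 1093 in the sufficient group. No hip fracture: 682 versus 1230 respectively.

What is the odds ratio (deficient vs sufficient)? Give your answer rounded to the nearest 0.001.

3.970

From the description: a = 2406, b = 682, c = 1093, d = 1230.
OR = (a·d)/(b·c) = (2406 × 1230) / (682 × 1093) = 2959380 / 745426 = 3.97005
The odds of hip fracture are about 3.97 times as high in the deficient group.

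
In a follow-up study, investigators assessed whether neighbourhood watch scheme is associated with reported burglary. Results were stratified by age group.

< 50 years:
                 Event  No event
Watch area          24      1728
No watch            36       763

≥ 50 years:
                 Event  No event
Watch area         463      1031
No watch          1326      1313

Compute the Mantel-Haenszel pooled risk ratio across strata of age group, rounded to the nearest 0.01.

0.60

RR_MH = Σ(aᵢ·n₀ᵢ/nᵢ) / Σ(cᵢ·n₁ᵢ/nᵢ), with n₁ᵢ = aᵢ+bᵢ (exposed), n₀ᵢ = cᵢ+dᵢ (unexposed), nᵢ = n₁ᵢ+n₀ᵢ.
Stratum 1 (< 50 years): n₁ = 1752, n₀ = 799, n = 2551; a·n₀/n = 24·799/2551 = 7.5171; c·n₁/n = 36·1752/2551 = 24.7244
Stratum 2 (≥ 50 years): n₁ = 1494, n₀ = 2639, n = 4133; a·n₀/n = 463·2639/4133 = 295.6344; c·n₁/n = 1326·1494/4133 = 479.3235
RR_MH = (7.5171 + 295.6344) / (24.7244 + 479.3235) = 303.1515 / 504.0479 = 0.60143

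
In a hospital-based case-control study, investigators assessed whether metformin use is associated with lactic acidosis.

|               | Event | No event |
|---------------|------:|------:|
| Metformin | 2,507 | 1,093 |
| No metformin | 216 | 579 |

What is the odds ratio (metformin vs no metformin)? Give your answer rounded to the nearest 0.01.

6.15

Cells: a = 2507, b = 1093, c = 216, d = 579.
OR = (a·d)/(b·c) = (2507 × 579) / (1093 × 216) = 1451553 / 236088 = 6.14836
The odds of lactic acidosis are about 6.15 times as high in the metformin group.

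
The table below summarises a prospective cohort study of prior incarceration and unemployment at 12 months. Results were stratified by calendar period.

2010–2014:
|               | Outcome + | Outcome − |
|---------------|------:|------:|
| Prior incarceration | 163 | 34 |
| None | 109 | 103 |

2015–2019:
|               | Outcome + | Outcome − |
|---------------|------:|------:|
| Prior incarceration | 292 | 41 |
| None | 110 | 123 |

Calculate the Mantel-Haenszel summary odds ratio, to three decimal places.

OR_MH = Σ(aᵢdᵢ/nᵢ) / Σ(bᵢcᵢ/nᵢ), where nᵢ is the stratum total.
Stratum 1 (2010–2014): n = 409; a·d/n = 163·103/409 = 41.0489; b·c/n = 34·109/409 = 9.0611
Stratum 2 (2015–2019): n = 566; a·d/n = 292·123/566 = 63.4558; b·c/n = 41·110/566 = 7.9682
OR_MH = (41.0489 + 63.4558) / (9.0611 + 7.9682) = 104.5047 / 17.0293 = 6.13675

6.137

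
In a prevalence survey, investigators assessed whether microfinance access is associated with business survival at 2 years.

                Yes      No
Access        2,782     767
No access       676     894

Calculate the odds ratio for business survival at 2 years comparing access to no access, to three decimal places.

4.797

Cells: a = 2782, b = 767, c = 676, d = 894.
OR = (a·d)/(b·c) = (2782 × 894) / (767 × 676) = 2487108 / 518492 = 4.79681
The odds of business survival at 2 years are about 4.80 times as high in the access group.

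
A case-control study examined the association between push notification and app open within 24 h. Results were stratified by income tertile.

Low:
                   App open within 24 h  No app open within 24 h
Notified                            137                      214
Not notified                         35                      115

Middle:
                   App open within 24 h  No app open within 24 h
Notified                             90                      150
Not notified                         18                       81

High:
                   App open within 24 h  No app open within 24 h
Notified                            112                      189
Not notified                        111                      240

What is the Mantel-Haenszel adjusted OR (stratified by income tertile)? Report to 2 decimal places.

OR_MH = Σ(aᵢdᵢ/nᵢ) / Σ(bᵢcᵢ/nᵢ), where nᵢ is the stratum total.
Stratum 1 (Low): n = 501; a·d/n = 137·115/501 = 31.4471; b·c/n = 214·35/501 = 14.9501
Stratum 2 (Middle): n = 339; a·d/n = 90·81/339 = 21.5044; b·c/n = 150·18/339 = 7.9646
Stratum 3 (High): n = 652; a·d/n = 112·240/652 = 41.2270; b·c/n = 189·111/652 = 32.1764
OR_MH = (31.4471 + 21.5044 + 41.2270) / (14.9501 + 7.9646 + 32.1764) = 94.1785 / 55.0911 = 1.70951

1.71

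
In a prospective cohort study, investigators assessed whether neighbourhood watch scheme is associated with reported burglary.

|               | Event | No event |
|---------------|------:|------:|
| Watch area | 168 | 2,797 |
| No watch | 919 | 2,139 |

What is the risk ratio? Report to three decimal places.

Cells: a = 168, b = 2797, c = 919, d = 2139.
Risk in exposed = 168/2965 = 0.05666; risk in unexposed = 919/3058 = 0.30052.
RR = 0.05666 / 0.30052 = 0.18854
The risk is 81% lower among the exposed than among the unexposed.

0.189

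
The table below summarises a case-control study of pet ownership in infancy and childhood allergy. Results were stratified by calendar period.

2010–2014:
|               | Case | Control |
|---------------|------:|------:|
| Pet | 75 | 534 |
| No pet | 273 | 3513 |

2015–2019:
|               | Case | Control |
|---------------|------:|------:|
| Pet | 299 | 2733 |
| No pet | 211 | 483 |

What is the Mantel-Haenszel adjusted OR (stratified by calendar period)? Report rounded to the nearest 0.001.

OR_MH = Σ(aᵢdᵢ/nᵢ) / Σ(bᵢcᵢ/nᵢ), where nᵢ is the stratum total.
Stratum 1 (2010–2014): n = 4395; a·d/n = 75·3513/4395 = 59.9488; b·c/n = 534·273/4395 = 33.1700
Stratum 2 (2015–2019): n = 3726; a·d/n = 299·483/3726 = 38.7593; b·c/n = 2733·211/3726 = 154.7673
OR_MH = (59.9488 + 38.7593) / (33.1700 + 154.7673) = 98.7081 / 187.9373 = 0.52522

0.525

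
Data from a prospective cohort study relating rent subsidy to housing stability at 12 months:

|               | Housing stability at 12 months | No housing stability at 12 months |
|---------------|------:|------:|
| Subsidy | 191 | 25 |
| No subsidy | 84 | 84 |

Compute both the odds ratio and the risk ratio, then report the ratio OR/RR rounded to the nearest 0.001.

Cells: a = 191, b = 25, c = 84, d = 84.
OR = (191·84)/(25·84) = 16044/2100 = 7.64000
Risk in exposed = 191/216 = 0.88426; risk in unexposed = 84/168 = 0.50000; RR = 1.76852
OR/RR = 7.64000 / 1.76852 = 4.32000
The outcome is not rare, so the OR lies further from 1 than the RR.

4.320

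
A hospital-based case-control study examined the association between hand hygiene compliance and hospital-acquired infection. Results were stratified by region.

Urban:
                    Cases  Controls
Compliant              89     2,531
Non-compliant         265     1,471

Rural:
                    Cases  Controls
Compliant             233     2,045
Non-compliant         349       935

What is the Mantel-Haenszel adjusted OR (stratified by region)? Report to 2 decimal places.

OR_MH = Σ(aᵢdᵢ/nᵢ) / Σ(bᵢcᵢ/nᵢ), where nᵢ is the stratum total.
Stratum 1 (Urban): n = 4356; a·d/n = 89·1471/4356 = 30.0549; b·c/n = 2531·265/4356 = 153.9750
Stratum 2 (Rural): n = 3562; a·d/n = 233·935/3562 = 61.1609; b·c/n = 2045·349/3562 = 200.3664
OR_MH = (30.0549 + 61.1609) / (153.9750 + 200.3664) = 91.2157 / 354.3413 = 0.25742

0.26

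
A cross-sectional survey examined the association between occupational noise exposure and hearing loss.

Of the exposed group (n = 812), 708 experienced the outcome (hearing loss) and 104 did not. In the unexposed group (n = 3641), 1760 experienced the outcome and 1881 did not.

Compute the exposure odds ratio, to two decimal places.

From the description: a = 708, b = 104, c = 1760, d = 1881.
OR = (a·d)/(b·c) = (708 × 1881) / (104 × 1760) = 1331748 / 183040 = 7.27572
The odds of hearing loss are about 7.28 times as high in the exposed group.

7.28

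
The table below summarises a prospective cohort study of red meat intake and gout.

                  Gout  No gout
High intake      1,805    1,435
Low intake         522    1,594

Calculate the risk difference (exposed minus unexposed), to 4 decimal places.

0.3104

Cells: a = 1805, b = 1435, c = 522, d = 1594.
Risk in exposed = 1805/3240 = 0.557099; risk in unexposed = 522/2116 = 0.246692.
Risk difference = 0.557099 − 0.246692 = 0.310407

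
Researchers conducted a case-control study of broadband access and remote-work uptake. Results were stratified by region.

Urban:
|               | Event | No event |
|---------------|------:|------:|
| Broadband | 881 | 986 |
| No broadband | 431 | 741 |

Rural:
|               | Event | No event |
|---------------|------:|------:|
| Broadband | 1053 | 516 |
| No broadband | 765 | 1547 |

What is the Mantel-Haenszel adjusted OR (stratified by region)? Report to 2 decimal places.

OR_MH = Σ(aᵢdᵢ/nᵢ) / Σ(bᵢcᵢ/nᵢ), where nᵢ is the stratum total.
Stratum 1 (Urban): n = 3039; a·d/n = 881·741/3039 = 214.8144; b·c/n = 986·431/3039 = 139.8374
Stratum 2 (Rural): n = 3881; a·d/n = 1053·1547/3881 = 419.7349; b·c/n = 516·765/3881 = 101.7109
OR_MH = (214.8144 + 419.7349) / (139.8374 + 101.7109) = 634.5493 / 241.5483 = 2.62701

2.63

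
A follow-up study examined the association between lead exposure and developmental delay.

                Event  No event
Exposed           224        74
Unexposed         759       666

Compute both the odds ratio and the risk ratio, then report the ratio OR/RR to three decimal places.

Cells: a = 224, b = 74, c = 759, d = 666.
OR = (224·666)/(74·759) = 149184/56166 = 2.65613
Risk in exposed = 224/298 = 0.75168; risk in unexposed = 759/1425 = 0.53263; RR = 1.41125
OR/RR = 2.65613 / 1.41125 = 1.88211
The outcome is not rare, so the OR lies further from 1 than the RR.

1.882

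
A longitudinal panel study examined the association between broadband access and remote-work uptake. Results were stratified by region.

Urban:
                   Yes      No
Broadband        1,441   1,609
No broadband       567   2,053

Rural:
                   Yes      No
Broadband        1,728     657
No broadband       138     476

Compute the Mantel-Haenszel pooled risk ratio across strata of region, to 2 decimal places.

2.46

RR_MH = Σ(aᵢ·n₀ᵢ/nᵢ) / Σ(cᵢ·n₁ᵢ/nᵢ), with n₁ᵢ = aᵢ+bᵢ (exposed), n₀ᵢ = cᵢ+dᵢ (unexposed), nᵢ = n₁ᵢ+n₀ᵢ.
Stratum 1 (Urban): n₁ = 3050, n₀ = 2620, n = 5670; a·n₀/n = 1441·2620/5670 = 665.8589; c·n₁/n = 567·3050/5670 = 305.0000
Stratum 2 (Rural): n₁ = 2385, n₀ = 614, n = 2999; a·n₀/n = 1728·614/2999 = 353.7819; c·n₁/n = 138·2385/2999 = 109.7466
RR_MH = (665.8589 + 353.7819) / (305.0000 + 109.7466) = 1019.6408 / 414.7466 = 2.45847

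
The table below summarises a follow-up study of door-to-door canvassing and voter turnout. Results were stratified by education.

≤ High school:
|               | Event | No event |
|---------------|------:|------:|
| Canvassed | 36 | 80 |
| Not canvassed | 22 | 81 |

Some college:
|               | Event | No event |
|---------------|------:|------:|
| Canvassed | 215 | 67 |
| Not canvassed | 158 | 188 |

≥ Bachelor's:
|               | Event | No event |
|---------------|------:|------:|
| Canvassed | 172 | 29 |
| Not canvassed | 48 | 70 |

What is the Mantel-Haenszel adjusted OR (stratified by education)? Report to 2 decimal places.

OR_MH = Σ(aᵢdᵢ/nᵢ) / Σ(bᵢcᵢ/nᵢ), where nᵢ is the stratum total.
Stratum 1 (≤ High school): n = 219; a·d/n = 36·81/219 = 13.3151; b·c/n = 80·22/219 = 8.0365
Stratum 2 (Some college): n = 628; a·d/n = 215·188/628 = 64.3631; b·c/n = 67·158/628 = 16.8567
Stratum 3 (≥ Bachelor's): n = 319; a·d/n = 172·70/319 = 37.7429; b·c/n = 29·48/319 = 4.3636
OR_MH = (13.3151 + 64.3631 + 37.7429) / (8.0365 + 16.8567 + 4.3636) = 115.4211 / 29.2569 = 3.94510

3.95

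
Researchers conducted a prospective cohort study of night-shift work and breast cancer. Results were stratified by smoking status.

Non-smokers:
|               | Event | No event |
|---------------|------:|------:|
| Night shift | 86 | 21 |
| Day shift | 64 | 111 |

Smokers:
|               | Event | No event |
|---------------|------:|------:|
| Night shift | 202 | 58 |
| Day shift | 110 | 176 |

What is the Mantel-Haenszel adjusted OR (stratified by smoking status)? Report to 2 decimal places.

OR_MH = Σ(aᵢdᵢ/nᵢ) / Σ(bᵢcᵢ/nᵢ), where nᵢ is the stratum total.
Stratum 1 (Non-smokers): n = 282; a·d/n = 86·111/282 = 33.8511; b·c/n = 21·64/282 = 4.7660
Stratum 2 (Smokers): n = 546; a·d/n = 202·176/546 = 65.1136; b·c/n = 58·110/546 = 11.6850
OR_MH = (33.8511 + 65.1136) / (4.7660 + 11.6850) = 98.9646 / 16.4509 = 6.01574

6.02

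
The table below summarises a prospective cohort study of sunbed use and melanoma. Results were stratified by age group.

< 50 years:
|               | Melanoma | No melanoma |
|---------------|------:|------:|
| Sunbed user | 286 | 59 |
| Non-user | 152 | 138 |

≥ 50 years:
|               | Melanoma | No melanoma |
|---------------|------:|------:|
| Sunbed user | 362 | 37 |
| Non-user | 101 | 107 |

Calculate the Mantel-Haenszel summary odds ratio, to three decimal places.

6.212

OR_MH = Σ(aᵢdᵢ/nᵢ) / Σ(bᵢcᵢ/nᵢ), where nᵢ is the stratum total.
Stratum 1 (< 50 years): n = 635; a·d/n = 286·138/635 = 62.1543; b·c/n = 59·152/635 = 14.1228
Stratum 2 (≥ 50 years): n = 607; a·d/n = 362·107/607 = 63.8122; b·c/n = 37·101/607 = 6.1565
OR_MH = (62.1543 + 63.8122) / (14.1228 + 6.1565) = 125.9665 / 20.2793 = 6.21157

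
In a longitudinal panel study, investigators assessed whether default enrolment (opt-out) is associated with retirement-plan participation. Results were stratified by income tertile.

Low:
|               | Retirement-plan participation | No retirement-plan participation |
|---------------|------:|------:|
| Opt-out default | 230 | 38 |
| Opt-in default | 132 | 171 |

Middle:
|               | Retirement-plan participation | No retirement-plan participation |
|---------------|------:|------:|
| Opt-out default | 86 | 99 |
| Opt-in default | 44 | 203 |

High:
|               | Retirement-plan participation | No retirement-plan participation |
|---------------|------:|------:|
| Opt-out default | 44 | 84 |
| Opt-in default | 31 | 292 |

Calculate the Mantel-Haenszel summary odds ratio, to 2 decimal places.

OR_MH = Σ(aᵢdᵢ/nᵢ) / Σ(bᵢcᵢ/nᵢ), where nᵢ is the stratum total.
Stratum 1 (Low): n = 571; a·d/n = 230·171/571 = 68.8792; b·c/n = 38·132/571 = 8.7846
Stratum 2 (Middle): n = 432; a·d/n = 86·203/432 = 40.4120; b·c/n = 99·44/432 = 10.0833
Stratum 3 (High): n = 451; a·d/n = 44·292/451 = 28.4878; b·c/n = 84·31/451 = 5.7738
OR_MH = (68.8792 + 40.4120 + 28.4878) / (8.7846 + 10.0833 + 5.7738) = 137.7790 / 24.6418 = 5.59128

5.59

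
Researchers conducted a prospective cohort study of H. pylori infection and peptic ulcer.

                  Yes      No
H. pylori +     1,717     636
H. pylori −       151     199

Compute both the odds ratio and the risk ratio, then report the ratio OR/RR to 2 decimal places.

2.10

Cells: a = 1717, b = 636, c = 151, d = 199.
OR = (1717·199)/(636·151) = 341683/96036 = 3.55786
Risk in exposed = 1717/2353 = 0.72971; risk in unexposed = 151/350 = 0.43143; RR = 1.69137
OR/RR = 3.55786 / 1.69137 = 2.10354
The outcome is not rare, so the OR lies further from 1 than the RR.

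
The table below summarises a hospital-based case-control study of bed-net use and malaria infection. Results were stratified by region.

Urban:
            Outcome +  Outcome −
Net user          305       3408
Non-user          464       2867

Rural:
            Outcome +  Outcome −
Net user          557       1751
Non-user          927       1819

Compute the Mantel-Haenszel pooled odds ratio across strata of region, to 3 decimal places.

OR_MH = Σ(aᵢdᵢ/nᵢ) / Σ(bᵢcᵢ/nᵢ), where nᵢ is the stratum total.
Stratum 1 (Urban): n = 7044; a·d/n = 305·2867/7044 = 124.1390; b·c/n = 3408·464/7044 = 224.4906
Stratum 2 (Rural): n = 5054; a·d/n = 557·1819/5054 = 200.4715; b·c/n = 1751·927/5054 = 321.1668
OR_MH = (124.1390 + 200.4715) / (224.4906 + 321.1668) = 324.6105 / 545.6574 = 0.59490

0.595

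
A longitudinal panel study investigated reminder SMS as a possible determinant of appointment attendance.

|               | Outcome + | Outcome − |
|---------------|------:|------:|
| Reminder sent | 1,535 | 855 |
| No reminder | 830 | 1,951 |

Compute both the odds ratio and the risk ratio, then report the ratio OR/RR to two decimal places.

Cells: a = 1535, b = 855, c = 830, d = 1951.
OR = (1535·1951)/(855·830) = 2994785/709650 = 4.22009
Risk in exposed = 1535/2390 = 0.64226; risk in unexposed = 830/2781 = 0.29845; RR = 2.15196
OR/RR = 4.22009 / 2.15196 = 1.96105
The outcome is not rare, so the OR lies further from 1 than the RR.

1.96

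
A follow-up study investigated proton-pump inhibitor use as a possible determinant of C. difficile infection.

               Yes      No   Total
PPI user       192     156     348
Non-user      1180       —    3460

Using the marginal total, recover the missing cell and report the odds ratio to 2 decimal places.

2.38

The missing cell is in the unexposed row: 3460 − 1180 = 2280.
So a = 192, b = 156, c = 1180, d = 2280.
OR = (a·d)/(b·c) = (192 × 2280) / (156 × 1180) = 437760 / 184080 = 2.37810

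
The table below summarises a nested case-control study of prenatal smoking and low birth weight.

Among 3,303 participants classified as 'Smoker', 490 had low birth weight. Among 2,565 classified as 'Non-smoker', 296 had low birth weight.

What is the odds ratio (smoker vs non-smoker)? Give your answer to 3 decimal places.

1.335

From the description: a = 490, b = 2813, c = 296, d = 2269.
OR = (a·d)/(b·c) = (490 × 2269) / (2813 × 296) = 1111810 / 832648 = 1.33527
The odds of low birth weight are about 1.34 times as high in the smoker group.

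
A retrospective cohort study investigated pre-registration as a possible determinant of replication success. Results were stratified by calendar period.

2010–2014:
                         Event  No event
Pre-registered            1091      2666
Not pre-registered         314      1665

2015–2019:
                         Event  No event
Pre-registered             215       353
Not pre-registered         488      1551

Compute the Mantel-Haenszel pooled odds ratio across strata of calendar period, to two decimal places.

2.10

OR_MH = Σ(aᵢdᵢ/nᵢ) / Σ(bᵢcᵢ/nᵢ), where nᵢ is the stratum total.
Stratum 1 (2010–2014): n = 5736; a·d/n = 1091·1665/5736 = 316.6867; b·c/n = 2666·314/5736 = 145.9421
Stratum 2 (2015–2019): n = 2607; a·d/n = 215·1551/2607 = 127.9114; b·c/n = 353·488/2607 = 66.0775
OR_MH = (316.6867 + 127.9114) / (145.9421 + 66.0775) = 444.5981 / 212.0196 = 2.09697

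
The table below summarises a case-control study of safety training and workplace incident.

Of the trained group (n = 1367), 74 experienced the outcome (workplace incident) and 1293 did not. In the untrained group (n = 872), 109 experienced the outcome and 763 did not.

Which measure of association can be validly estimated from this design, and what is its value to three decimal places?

From the description: a = 74, b = 1293, c = 109, d = 763.
This is a case-control study: participants were sampled on outcome status, so risks in the source population cannot be estimated directly — relative risk is not valid here. The odds ratio is the appropriate measure.
OR = (a·d)/(b·c) = (74 × 763) / (1293 × 109) = 56462 / 140937 = 0.40062

0.401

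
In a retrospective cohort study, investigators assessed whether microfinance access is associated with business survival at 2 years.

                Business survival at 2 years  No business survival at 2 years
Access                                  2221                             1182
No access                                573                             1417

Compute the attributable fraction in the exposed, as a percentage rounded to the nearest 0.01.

Cells: a = 2221, b = 1182, c = 573, d = 1417.
Risk in exposed = 2221/3403 = 0.65266; risk in unexposed = 573/1990 = 0.28794.
RR = 0.65266/0.28794 = 2.26665
AR% = (RR − 1)/RR × 100 = (2.26665 − 1)/2.26665 × 100 = 55.8821%

55.88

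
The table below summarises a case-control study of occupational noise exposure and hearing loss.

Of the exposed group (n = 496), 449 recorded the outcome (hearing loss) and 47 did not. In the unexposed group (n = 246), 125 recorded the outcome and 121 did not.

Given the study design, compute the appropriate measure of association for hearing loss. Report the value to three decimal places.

9.247

From the description: a = 449, b = 47, c = 125, d = 121.
This is a case-control study: participants were sampled on outcome status, so risks in the source population cannot be estimated directly — relative risk is not valid here. The odds ratio is the appropriate measure.
OR = (a·d)/(b·c) = (449 × 121) / (47 × 125) = 54329 / 5875 = 9.24749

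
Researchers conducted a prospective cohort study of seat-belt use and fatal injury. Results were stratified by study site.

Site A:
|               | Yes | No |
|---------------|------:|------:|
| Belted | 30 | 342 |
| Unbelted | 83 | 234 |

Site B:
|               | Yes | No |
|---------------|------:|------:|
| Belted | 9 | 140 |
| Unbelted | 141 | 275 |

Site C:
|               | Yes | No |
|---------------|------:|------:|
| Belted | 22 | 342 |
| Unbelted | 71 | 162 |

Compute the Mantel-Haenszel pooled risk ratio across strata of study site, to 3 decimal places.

0.232

RR_MH = Σ(aᵢ·n₀ᵢ/nᵢ) / Σ(cᵢ·n₁ᵢ/nᵢ), with n₁ᵢ = aᵢ+bᵢ (exposed), n₀ᵢ = cᵢ+dᵢ (unexposed), nᵢ = n₁ᵢ+n₀ᵢ.
Stratum 1 (Site A): n₁ = 372, n₀ = 317, n = 689; a·n₀/n = 30·317/689 = 13.8026; c·n₁/n = 83·372/689 = 44.8128
Stratum 2 (Site B): n₁ = 149, n₀ = 416, n = 565; a·n₀/n = 9·416/565 = 6.6265; c·n₁/n = 141·149/565 = 37.1841
Stratum 3 (Site C): n₁ = 364, n₀ = 233, n = 597; a·n₀/n = 22·233/597 = 8.5863; c·n₁/n = 71·364/597 = 43.2898
RR_MH = (13.8026 + 6.6265 + 8.5863) / (44.8128 + 37.1841 + 43.2898) = 29.0154 / 125.2866 = 0.23159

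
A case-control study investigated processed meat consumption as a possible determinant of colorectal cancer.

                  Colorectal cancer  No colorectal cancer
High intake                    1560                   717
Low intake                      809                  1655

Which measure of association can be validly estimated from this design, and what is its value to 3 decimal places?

4.451

Cells: a = 1560, b = 717, c = 809, d = 1655.
This is a case-control study: participants were sampled on outcome status, so risks in the source population cannot be estimated directly — relative risk is not valid here. The odds ratio is the appropriate measure.
OR = (a·d)/(b·c) = (1560 × 1655) / (717 × 809) = 2581800 / 580053 = 4.45097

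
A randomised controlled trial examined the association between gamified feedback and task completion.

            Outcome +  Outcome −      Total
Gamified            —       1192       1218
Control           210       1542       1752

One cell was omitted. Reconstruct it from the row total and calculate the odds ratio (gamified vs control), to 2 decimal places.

The missing cell is in the exposed row: 1218 − 1192 = 26.
So a = 26, b = 1192, c = 210, d = 1542.
OR = (a·d)/(b·c) = (26 × 1542) / (1192 × 210) = 40092 / 250320 = 0.16016

0.16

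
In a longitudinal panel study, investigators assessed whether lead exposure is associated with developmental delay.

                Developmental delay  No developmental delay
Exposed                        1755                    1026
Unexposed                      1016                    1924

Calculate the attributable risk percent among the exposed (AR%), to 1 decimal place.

45.2

Cells: a = 1755, b = 1026, c = 1016, d = 1924.
Risk in exposed = 1755/2781 = 0.63107; risk in unexposed = 1016/2940 = 0.34558.
RR = 0.63107/0.34558 = 1.82612
AR% = (RR − 1)/RR × 100 = (1.82612 − 1)/1.82612 × 100 = 45.2391%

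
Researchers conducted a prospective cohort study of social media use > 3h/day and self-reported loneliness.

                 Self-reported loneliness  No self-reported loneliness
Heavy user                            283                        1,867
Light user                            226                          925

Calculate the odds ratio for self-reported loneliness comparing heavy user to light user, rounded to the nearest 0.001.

Cells: a = 283, b = 1867, c = 226, d = 925.
OR = (a·d)/(b·c) = (283 × 925) / (1867 × 226) = 261775 / 421942 = 0.62041
Exposure is associated with lower odds of self-reported loneliness (OR = 0.62 < 1).

0.620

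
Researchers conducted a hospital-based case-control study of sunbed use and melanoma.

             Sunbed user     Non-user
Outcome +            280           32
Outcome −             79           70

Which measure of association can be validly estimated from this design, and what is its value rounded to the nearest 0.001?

7.753

Reading the table with exposure as columns: a = 280 (Sunbed user, case), b = 79 (Sunbed user, non-case), c = 32 (Non-user, case), d = 70.
This is a hospital-based case-control study: participants were sampled on outcome status, so risks in the source population cannot be estimated directly — relative risk is not valid here. The odds ratio is the appropriate measure.
OR = (a·d)/(b·c) = (280 × 70) / (79 × 32) = 19600 / 2528 = 7.75316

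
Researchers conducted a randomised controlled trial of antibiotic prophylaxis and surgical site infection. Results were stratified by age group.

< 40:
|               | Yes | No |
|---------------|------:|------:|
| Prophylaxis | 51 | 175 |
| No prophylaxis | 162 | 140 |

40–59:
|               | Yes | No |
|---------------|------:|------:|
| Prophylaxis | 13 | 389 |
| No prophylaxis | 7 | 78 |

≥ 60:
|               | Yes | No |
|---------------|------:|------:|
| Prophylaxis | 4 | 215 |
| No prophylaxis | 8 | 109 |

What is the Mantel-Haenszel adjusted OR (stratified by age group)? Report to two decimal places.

0.26

OR_MH = Σ(aᵢdᵢ/nᵢ) / Σ(bᵢcᵢ/nᵢ), where nᵢ is the stratum total.
Stratum 1 (< 40): n = 528; a·d/n = 51·140/528 = 13.5227; b·c/n = 175·162/528 = 53.6932
Stratum 2 (40–59): n = 487; a·d/n = 13·78/487 = 2.0821; b·c/n = 389·7/487 = 5.5914
Stratum 3 (≥ 60): n = 336; a·d/n = 4·109/336 = 1.2976; b·c/n = 215·8/336 = 5.1190
OR_MH = (13.5227 + 2.0821 + 1.2976) / (53.6932 + 5.5914 + 5.1190) = 16.9025 / 64.4036 = 0.26245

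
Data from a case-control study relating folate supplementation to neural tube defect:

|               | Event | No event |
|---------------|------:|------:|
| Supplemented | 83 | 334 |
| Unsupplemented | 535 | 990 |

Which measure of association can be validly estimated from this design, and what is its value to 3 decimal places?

Cells: a = 83, b = 334, c = 535, d = 990.
This is a case-control study: participants were sampled on outcome status, so risks in the source population cannot be estimated directly — relative risk is not valid here. The odds ratio is the appropriate measure.
OR = (a·d)/(b·c) = (83 × 990) / (334 × 535) = 82170 / 178690 = 0.45985

0.460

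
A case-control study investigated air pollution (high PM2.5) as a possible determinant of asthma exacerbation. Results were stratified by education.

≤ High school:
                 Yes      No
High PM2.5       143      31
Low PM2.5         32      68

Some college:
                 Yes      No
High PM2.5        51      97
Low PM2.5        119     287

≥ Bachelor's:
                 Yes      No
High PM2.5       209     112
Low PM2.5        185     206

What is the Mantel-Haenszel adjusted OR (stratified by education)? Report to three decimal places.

2.285

OR_MH = Σ(aᵢdᵢ/nᵢ) / Σ(bᵢcᵢ/nᵢ), where nᵢ is the stratum total.
Stratum 1 (≤ High school): n = 274; a·d/n = 143·68/274 = 35.4891; b·c/n = 31·32/274 = 3.6204
Stratum 2 (Some college): n = 554; a·d/n = 51·287/554 = 26.4206; b·c/n = 97·119/554 = 20.8357
Stratum 3 (≥ Bachelor's): n = 712; a·d/n = 209·206/712 = 60.4691; b·c/n = 112·185/712 = 29.1011
OR_MH = (35.4891 + 26.4206 + 60.4691) / (3.6204 + 20.8357 + 29.1011) = 122.3787 / 53.5573 = 2.28501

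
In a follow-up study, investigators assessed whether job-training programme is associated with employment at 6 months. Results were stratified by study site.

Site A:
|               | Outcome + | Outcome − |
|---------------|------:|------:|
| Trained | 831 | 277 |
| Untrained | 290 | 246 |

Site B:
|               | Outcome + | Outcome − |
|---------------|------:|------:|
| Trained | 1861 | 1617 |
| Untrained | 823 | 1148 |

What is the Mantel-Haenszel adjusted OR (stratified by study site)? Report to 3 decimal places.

1.762

OR_MH = Σ(aᵢdᵢ/nᵢ) / Σ(bᵢcᵢ/nᵢ), where nᵢ is the stratum total.
Stratum 1 (Site A): n = 1644; a·d/n = 831·246/1644 = 124.3467; b·c/n = 277·290/1644 = 48.8625
Stratum 2 (Site B): n = 5449; a·d/n = 1861·1148/5449 = 392.0771; b·c/n = 1617·823/5449 = 244.2266
OR_MH = (124.3467 + 392.0771) / (48.8625 + 244.2266) = 516.4238 / 293.0892 = 1.76200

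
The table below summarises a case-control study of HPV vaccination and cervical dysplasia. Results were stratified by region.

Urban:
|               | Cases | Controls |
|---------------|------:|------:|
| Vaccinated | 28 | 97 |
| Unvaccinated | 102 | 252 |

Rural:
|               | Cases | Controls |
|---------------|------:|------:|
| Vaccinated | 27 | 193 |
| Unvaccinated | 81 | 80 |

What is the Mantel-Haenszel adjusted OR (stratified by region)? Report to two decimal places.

0.33

OR_MH = Σ(aᵢdᵢ/nᵢ) / Σ(bᵢcᵢ/nᵢ), where nᵢ is the stratum total.
Stratum 1 (Urban): n = 479; a·d/n = 28·252/479 = 14.7307; b·c/n = 97·102/479 = 20.6555
Stratum 2 (Rural): n = 381; a·d/n = 27·80/381 = 5.6693; b·c/n = 193·81/381 = 41.0315
OR_MH = (14.7307 + 5.6693) / (20.6555 + 41.0315) = 20.4000 / 61.6870 = 0.33070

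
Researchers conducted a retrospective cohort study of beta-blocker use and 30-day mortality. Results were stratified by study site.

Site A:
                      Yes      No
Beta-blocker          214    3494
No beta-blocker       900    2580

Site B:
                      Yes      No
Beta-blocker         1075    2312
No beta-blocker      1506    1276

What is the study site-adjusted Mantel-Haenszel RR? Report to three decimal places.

0.456

RR_MH = Σ(aᵢ·n₀ᵢ/nᵢ) / Σ(cᵢ·n₁ᵢ/nᵢ), with n₁ᵢ = aᵢ+bᵢ (exposed), n₀ᵢ = cᵢ+dᵢ (unexposed), nᵢ = n₁ᵢ+n₀ᵢ.
Stratum 1 (Site A): n₁ = 3708, n₀ = 3480, n = 7188; a·n₀/n = 214·3480/7188 = 103.6060; c·n₁/n = 900·3708/7188 = 464.2738
Stratum 2 (Site B): n₁ = 3387, n₀ = 2782, n = 6169; a·n₀/n = 1075·2782/6169 = 484.7868; c·n₁/n = 1506·3387/6169 = 826.8475
RR_MH = (103.6060 + 484.7868) / (464.2738 + 826.8475) = 588.3928 / 1291.1213 = 0.45572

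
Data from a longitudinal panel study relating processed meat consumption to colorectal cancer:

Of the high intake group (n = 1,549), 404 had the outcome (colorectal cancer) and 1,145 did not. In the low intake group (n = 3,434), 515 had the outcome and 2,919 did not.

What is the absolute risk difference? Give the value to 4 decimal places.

From the description: a = 404, b = 1145, c = 515, d = 2919.
Risk in exposed = 404/1549 = 0.260813; risk in unexposed = 515/3434 = 0.149971.
Risk difference = 0.260813 − 0.149971 = 0.110843

0.1108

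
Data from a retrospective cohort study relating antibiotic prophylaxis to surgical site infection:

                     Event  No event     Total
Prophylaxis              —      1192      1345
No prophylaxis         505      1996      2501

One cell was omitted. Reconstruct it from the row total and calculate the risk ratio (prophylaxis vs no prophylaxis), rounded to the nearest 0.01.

The missing cell is in the exposed row: 1345 − 1192 = 153.
So a = 153, b = 1192, c = 505, d = 1996.
RR = [a/(a+b)] / [c/(c+d)] = (153/1345) / (505/2501) = 0.11375/0.20192 = 0.56337

0.56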